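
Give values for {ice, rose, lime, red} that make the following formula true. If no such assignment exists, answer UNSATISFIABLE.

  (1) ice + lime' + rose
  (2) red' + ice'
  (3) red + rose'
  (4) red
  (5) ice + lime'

Unit clause (red) forces red = 1.
Unit clause (ice') forces ice = 0.
Unit clause (lime') forces lime = 0.
All clauses hold; rose can take either value.

ice: 0,  rose: 1,  lime: 0,  red: 1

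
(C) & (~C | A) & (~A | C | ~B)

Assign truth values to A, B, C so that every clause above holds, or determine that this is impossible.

A: 1,  B: 0,  C: 1

The clause (C) is unit, so C = 1.
The clause (A) is unit, so A = 1.
All clauses hold; B can take either value.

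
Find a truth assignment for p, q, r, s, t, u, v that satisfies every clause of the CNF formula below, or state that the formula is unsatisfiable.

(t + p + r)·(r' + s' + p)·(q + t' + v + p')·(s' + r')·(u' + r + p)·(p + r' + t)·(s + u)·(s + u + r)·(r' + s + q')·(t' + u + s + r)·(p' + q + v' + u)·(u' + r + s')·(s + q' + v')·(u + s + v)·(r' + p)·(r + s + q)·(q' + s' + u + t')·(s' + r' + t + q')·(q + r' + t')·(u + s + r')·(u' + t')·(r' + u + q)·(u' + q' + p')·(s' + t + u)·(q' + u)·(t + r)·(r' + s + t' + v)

Try s = 1.
The clause (r') is unit, so r = 0.
The clause (u') is unit, so u = 0.
The clause (t) is unit, so t = 1.
The clause (q') is unit, so q = 0.
Try v = 0.
The clause (p') is unit, so p = 0.
Every clause now holds.

p: 0; q: 0; r: 0; s: 1; t: 1; u: 0; v: 0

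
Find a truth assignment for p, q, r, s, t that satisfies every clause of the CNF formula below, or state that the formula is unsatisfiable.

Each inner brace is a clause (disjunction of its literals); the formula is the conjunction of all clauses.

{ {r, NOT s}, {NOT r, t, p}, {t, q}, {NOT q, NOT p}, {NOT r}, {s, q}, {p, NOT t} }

p: false, q: true, r: false, s: false, t: false

The clause (NOT r) is unit, so r = false.
The clause (NOT s) is unit, so s = false.
The clause (q) is unit, so q = true.
The clause (NOT p) is unit, so p = false.
The clause (NOT t) is unit, so t = false.
This assignment satisfies each clause.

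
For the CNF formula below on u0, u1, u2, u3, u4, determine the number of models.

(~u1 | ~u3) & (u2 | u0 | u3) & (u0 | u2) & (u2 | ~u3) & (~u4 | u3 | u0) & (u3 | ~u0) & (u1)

There are 2^5 = 32 truth assignments over (u0, u1, u2, u3, u4).
Split on u2. With u2 = 1, the clauses containing u2 are satisfied and ~u2 drops from the rest; 1 of the 2^4 = 16 assignments to the other variables satisfy what remains.
With u2 = 0, by the same count on the reduced clause set, 0 assignments work.
(One model: u0=F, u1=T, u2=T, u3=F, u4=F.)
Total: 1 + 0 = 1.

1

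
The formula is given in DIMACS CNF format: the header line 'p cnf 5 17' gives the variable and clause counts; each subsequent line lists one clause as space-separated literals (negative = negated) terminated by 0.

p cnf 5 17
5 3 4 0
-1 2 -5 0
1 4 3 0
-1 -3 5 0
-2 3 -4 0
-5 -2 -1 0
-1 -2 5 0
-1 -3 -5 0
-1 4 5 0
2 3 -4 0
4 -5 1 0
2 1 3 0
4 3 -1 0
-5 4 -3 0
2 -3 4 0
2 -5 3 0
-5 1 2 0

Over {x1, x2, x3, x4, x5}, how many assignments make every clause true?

There are 2^5 = 32 truth assignments over (x1, x2, x3, x4, x5).
Split on x4. With x4 = True, the clauses containing x4 are satisfied and ¬x4 drops from the rest; 3 of the 2^4 = 16 assignments to the other variables satisfy what remains.
With x4 = False, by the same count on the reduced clause set, 1 assignment works.
Total: 3 + 1 = 4.

4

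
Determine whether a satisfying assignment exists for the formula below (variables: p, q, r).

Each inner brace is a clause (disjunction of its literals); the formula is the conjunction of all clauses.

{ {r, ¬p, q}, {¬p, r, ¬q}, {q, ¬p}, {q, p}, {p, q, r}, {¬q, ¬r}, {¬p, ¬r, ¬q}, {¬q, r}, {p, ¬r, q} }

Try q = True.
From the singleton clause (¬r), r = False.
That conflicts with the unit clause (r).
That branch fails; take q = False instead.
From the singleton clause (¬p), p = False.
That conflicts with the unit clause (p).
Both values of q lead to a conflict.
No assignment satisfies every clause.

Unsatisfiable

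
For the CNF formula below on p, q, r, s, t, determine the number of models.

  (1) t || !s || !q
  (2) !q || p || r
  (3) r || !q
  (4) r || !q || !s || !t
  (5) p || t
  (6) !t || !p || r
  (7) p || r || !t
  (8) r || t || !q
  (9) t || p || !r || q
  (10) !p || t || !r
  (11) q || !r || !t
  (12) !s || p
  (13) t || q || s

4

There are 2^5 = 32 truth assignments over (p, q, r, s, t).
Split on t. With t = true, the clauses containing t are satisfied and !t drops from the rest; 3 of the 2^4 = 16 assignments to the other variables satisfy what remains.
With t = false, by the same count on the reduced clause set, 1 assignment works.
(One model: p=F, q=T, r=T, s=F, t=T.)
Total: 3 + 1 = 4.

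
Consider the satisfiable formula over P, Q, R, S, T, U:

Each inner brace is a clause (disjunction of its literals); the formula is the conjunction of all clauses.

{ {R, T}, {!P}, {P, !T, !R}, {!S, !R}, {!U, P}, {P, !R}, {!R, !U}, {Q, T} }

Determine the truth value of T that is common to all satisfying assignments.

True

Suppose T = false.
(R) alone gives R = true.
(!P) alone gives P = false.
That conflicts with the unit clause (P).
So every satisfying assignment has T = True.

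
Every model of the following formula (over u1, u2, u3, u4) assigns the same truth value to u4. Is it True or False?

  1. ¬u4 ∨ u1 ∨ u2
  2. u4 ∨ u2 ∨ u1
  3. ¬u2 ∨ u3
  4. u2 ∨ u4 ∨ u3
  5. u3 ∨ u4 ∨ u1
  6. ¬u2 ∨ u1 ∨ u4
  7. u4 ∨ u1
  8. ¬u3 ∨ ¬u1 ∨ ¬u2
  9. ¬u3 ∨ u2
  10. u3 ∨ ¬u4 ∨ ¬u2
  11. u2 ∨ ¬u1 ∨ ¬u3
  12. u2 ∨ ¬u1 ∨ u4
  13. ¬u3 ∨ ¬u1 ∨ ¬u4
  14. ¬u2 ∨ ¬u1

Suppose u4 = False.
The clause (u1) is unit, so u1 = True.
The clause (u2) is unit, so u2 = True.
Now (¬u2) is unsatisfied and unit — conflict.
So every satisfying assignment has u4 = True.

True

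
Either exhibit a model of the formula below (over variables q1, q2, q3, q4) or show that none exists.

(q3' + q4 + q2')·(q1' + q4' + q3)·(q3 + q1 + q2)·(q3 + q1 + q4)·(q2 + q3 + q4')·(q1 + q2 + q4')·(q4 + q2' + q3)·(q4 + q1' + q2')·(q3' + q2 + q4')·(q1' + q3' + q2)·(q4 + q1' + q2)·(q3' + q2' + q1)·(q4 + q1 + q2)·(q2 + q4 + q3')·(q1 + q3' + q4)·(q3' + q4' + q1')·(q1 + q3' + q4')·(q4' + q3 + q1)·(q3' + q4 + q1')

Branch on q3: set q3 = 0.
Branch on q1: set q1 = 0.
Unit clause (q2) forces q2 = 1.
Unit clause (q4) forces q4 = 1.
Now (q4') is unsatisfied and unit — conflict.
Backtrack on q1: now try q1 = 1.
Unit clause (q4') forces q4 = 0.
Unit clause (q2') forces q2 = 0.
Now (q2) is unsatisfied and unit — conflict.
Either choice for q1 ends in contradiction.
Backtrack on q3: now try q3 = 1.
Branch on q4: set q4 = 1.
Unit clause (q2) forces q2 = 1.
Unit clause (q1) forces q1 = 1.
Now (q1') is unsatisfied and unit — conflict.
Backtrack on q4: now try q4 = 0.
Unit clause (q2') forces q2 = 0.
Now (q2) is unsatisfied and unit — conflict.
Either choice for q4 ends in contradiction.
Either choice for q3 ends in contradiction.

UNSATISFIABLE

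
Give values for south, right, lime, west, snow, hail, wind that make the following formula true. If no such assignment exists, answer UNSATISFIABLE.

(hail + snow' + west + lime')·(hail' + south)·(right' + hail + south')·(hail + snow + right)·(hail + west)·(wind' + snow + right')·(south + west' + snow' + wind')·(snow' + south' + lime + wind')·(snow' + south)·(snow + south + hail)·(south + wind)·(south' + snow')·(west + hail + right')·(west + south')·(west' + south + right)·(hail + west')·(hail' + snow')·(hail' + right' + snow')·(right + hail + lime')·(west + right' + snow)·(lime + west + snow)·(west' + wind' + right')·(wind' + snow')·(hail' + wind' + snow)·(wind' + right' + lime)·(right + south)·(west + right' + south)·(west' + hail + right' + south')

Try hail = 1.
Unit clause (south) forces south = 1.
Unit clause (snow') forces snow = 0.
Unit clause (west) forces west = 1.
Unit clause (wind') forces wind = 0.
All clauses hold; right, lime can take either value.

south: 1, right: 1, lime: 1, west: 1, snow: 0, hail: 1, wind: 0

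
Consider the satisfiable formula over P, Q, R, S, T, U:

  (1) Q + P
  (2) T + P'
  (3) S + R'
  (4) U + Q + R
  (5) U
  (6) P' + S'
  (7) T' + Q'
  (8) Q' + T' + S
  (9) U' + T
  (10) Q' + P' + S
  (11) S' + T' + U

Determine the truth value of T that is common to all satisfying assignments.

Suppose T = 0.
Unit clause (P') forces P = 0.
Unit clause (Q) forces Q = 1.
Unit clause (U) forces U = 1.
Now (U') is unsatisfied and unit — conflict.
So every satisfying assignment has T = True.

True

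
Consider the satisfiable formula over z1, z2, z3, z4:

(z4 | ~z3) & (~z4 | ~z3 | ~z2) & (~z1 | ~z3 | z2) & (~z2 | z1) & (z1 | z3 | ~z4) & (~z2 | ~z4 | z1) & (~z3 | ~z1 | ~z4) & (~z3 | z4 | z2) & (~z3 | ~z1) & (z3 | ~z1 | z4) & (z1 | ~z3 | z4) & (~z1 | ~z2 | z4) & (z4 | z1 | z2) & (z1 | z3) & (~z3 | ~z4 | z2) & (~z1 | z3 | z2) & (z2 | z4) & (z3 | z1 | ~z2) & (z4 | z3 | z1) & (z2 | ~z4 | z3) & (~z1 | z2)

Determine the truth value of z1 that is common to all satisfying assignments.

Suppose z1 = 0.
Unit clause (~z2) forces z2 = 0.
Unit clause (z4) forces z4 = 1.
Unit clause (z3) forces z3 = 1.
That conflicts with the unit clause (~z3).
So every satisfying assignment has z1 = True.

True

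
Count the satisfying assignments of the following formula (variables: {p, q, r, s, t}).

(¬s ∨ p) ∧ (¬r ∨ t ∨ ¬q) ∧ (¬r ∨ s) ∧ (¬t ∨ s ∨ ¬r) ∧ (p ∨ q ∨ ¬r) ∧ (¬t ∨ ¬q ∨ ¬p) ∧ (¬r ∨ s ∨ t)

12

There are 2^5 = 32 truth assignments over (p, q, r, s, t).
Split on p. With p = True, the clauses containing p are satisfied and ¬p drops from the rest; 8 of the 2^4 = 16 assignments to the other variables satisfy what remains.
With p = False, by the same count on the reduced clause set, 4 assignments work.
(One model: p=F, q=F, r=F, s=F, t=F.)
Total: 8 + 4 = 12.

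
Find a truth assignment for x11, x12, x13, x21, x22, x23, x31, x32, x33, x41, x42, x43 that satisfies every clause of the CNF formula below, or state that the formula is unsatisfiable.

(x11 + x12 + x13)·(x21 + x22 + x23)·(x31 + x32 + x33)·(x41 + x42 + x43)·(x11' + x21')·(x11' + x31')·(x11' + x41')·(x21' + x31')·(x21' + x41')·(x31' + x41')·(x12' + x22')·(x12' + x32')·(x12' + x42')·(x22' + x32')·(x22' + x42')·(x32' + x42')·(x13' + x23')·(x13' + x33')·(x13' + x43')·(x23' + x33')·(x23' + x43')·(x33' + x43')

UNSATISFIABLE

Try x11 = 0.
Try x12 = 1.
The clause (x22') is unit, so x22 = 0.
The clause (x32') is unit, so x32 = 0.
The clause (x42') is unit, so x42 = 0.
Try x21 = 1.
The clause (x31') is unit, so x31 = 0.
The clause (x33) is unit, so x33 = 1.
The clause (x41') is unit, so x41 = 0.
The clause (x43) is unit, so x43 = 1.
But (x43') is also a unit clause — contradiction.
That branch fails; take x21 = 0 instead.
The clause (x23) is unit, so x23 = 1.
The clause (x13') is unit, so x13 = 0.
The clause (x33') is unit, so x33 = 0.
The clause (x31) is unit, so x31 = 1.
The clause (x41') is unit, so x41 = 0.
The clause (x43) is unit, so x43 = 1.
But (x43') is also a unit clause — contradiction.
Neither x21 = 1 nor x21 = 0 works.
That branch fails; take x12 = 0 instead.
The clause (x13) is unit, so x13 = 1.
The clause (x23') is unit, so x23 = 0.
The clause (x33') is unit, so x33 = 0.
The clause (x43') is unit, so x43 = 0.
Try x21 = 1.
The clause (x31') is unit, so x31 = 0.
The clause (x32) is unit, so x32 = 1.
The clause (x41') is unit, so x41 = 0.
The clause (x42) is unit, so x42 = 1.
But (x42') is also a unit clause — contradiction.
That branch fails; take x21 = 0 instead.
The clause (x22) is unit, so x22 = 1.
The clause (x32') is unit, so x32 = 0.
The clause (x31) is unit, so x31 = 1.
The clause (x41') is unit, so x41 = 0.
The clause (x42) is unit, so x42 = 1.
But (x42') is also a unit clause — contradiction.
Neither x21 = 1 nor x21 = 0 works.
Neither x12 = 1 nor x12 = 0 works.
That branch fails; take x11 = 1 instead.
The clause (x21') is unit, so x21 = 0.
The clause (x31') is unit, so x31 = 0.
The clause (x41') is unit, so x41 = 0.
Try x22 = 1.
The clause (x12') is unit, so x12 = 0.
The clause (x32') is unit, so x32 = 0.
The clause (x33) is unit, so x33 = 1.
The clause (x42') is unit, so x42 = 0.
The clause (x43) is unit, so x43 = 1.
But (x43') is also a unit clause — contradiction.
That branch fails; take x22 = 0 instead.
The clause (x23) is unit, so x23 = 1.
The clause (x13') is unit, so x13 = 0.
The clause (x33') is unit, so x33 = 0.
The clause (x32) is unit, so x32 = 1.
The clause (x12') is unit, so x12 = 0.
The clause (x42') is unit, so x42 = 0.
The clause (x43) is unit, so x43 = 1.
But (x43') is also a unit clause — contradiction.
Neither x22 = 1 nor x22 = 0 works.
Neither x11 = 1 nor x11 = 0 works.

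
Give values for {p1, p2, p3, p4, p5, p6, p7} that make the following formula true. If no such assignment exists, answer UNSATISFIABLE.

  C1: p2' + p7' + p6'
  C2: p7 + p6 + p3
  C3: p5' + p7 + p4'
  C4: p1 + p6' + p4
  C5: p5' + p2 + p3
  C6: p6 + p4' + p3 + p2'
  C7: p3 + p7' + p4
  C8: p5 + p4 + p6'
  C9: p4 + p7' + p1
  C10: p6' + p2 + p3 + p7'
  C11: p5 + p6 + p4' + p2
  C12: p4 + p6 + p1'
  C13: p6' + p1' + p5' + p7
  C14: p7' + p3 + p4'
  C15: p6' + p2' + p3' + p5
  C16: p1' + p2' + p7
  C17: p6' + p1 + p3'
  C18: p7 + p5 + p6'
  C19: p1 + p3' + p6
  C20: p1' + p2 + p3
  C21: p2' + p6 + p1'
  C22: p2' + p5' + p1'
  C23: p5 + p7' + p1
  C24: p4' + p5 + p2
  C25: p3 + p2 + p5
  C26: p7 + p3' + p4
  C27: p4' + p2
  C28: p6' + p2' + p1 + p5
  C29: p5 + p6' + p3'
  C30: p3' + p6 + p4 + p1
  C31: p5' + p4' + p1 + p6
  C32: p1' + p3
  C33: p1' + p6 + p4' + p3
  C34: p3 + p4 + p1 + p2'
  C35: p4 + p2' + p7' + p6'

Try p4 = 0.
Try p1 = 1.
From the singleton clause (p6), p6 = 1.
From the singleton clause (p5), p5 = 1.
From the singleton clause (p7), p7 = 1.
From the singleton clause (p2'), p2 = 0.
From the singleton clause (p3), p3 = 1.
All clauses are satisfied.

p1 ↦ 1, p2 ↦ 0, p3 ↦ 1, p4 ↦ 0, p5 ↦ 1, p6 ↦ 1, p7 ↦ 1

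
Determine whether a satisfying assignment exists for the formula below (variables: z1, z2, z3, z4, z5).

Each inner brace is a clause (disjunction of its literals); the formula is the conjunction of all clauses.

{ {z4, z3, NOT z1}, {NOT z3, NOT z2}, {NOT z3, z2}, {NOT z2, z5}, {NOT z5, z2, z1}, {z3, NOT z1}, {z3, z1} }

No

Try z3 = false.
(NOT z1) alone gives z1 = false.
That conflicts with the unit clause (z1).
Backtrack on z3: now try z3 = true.
(NOT z2) alone gives z2 = false.
That conflicts with the unit clause (z2).
Neither z3 = true nor z3 = false works.
No assignment satisfies every clause.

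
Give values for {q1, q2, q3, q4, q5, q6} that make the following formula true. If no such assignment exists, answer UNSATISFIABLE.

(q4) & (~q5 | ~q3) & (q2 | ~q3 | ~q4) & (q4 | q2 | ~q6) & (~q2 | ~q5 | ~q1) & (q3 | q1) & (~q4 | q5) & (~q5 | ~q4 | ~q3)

q1=1,  q2=0,  q3=0,  q4=1,  q5=1,  q6=0

From the singleton clause (q4), q4 = 1.
From the singleton clause (q5), q5 = 1.
From the singleton clause (~q3), q3 = 0.
From the singleton clause (q1), q1 = 1.
From the singleton clause (~q2), q2 = 0.
Every clause is now satisfied; q6 is unconstrained.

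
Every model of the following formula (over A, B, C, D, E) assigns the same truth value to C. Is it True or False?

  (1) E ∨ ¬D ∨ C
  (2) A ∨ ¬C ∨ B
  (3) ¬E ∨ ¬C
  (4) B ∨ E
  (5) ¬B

False

Suppose C = True.
The clause (¬E) is unit, so E = False.
The clause (B) is unit, so B = True.
That conflicts with the unit clause (¬B).
So every satisfying assignment has C = False.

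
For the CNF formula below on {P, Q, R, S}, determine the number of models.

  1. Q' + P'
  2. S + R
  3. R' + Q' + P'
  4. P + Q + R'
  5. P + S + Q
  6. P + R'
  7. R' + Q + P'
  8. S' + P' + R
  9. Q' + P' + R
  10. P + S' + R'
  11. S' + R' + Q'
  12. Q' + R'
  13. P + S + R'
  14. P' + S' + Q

There are 2^4 = 16 truth assignments over (P, Q, R, S).
Check each against the 14 clauses (columns in the order P, Q, R, S):
  F F F F  ✗ fails (S + R)
  F F F T  ✓ satisfies all
  F F T F  ✗ fails (P + Q + R')
  F F T T  ✗ fails (P + Q + R')
  F T F F  ✗ fails (S + R)
  F T F T  ✓ satisfies all
  F T T F  ✗ fails (P + R')
  F T T T  ✗ fails (P + R')
  T F F F  ✗ fails (S + R)
  T F F T  ✗ fails (S' + P' + R)
  T F T F  ✗ fails (R' + Q + P')
  T F T T  ✗ fails (R' + Q + P')
  T T F F  ✗ fails (Q' + P')
  T T F T  ✗ fails (Q' + P')
  T T T F  ✗ fails (Q' + P')
  T T T T  ✗ fails (Q' + P')
2 of the 16 rows are models.

2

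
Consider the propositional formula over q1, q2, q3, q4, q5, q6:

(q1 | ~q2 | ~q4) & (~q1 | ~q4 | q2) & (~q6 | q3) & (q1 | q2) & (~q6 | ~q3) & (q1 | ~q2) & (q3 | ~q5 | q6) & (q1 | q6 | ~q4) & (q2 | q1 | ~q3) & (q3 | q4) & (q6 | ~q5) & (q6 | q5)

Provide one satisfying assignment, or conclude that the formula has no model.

UNSATISFIABLE

Case q6 = 0:
Unit clause (~q5) forces q5 = 0.
Now (q5) is unsatisfied and unit — conflict.
So q6 must be the other value — set q6 = 1.
Unit clause (q3) forces q3 = 1.
Now (~q3) is unsatisfied and unit — conflict.
Both values of q6 lead to a conflict.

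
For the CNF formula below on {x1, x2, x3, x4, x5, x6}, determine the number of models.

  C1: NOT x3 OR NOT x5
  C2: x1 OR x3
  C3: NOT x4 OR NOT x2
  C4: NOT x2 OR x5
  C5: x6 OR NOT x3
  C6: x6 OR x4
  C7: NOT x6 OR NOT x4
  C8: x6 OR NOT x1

There are 2^6 = 64 truth assignments over (x1, x2, x3, x4, x5, x6).
Split on x5. With x5 = true, the clauses containing x5 are satisfied and NOT x5 drops from the rest; 2 of the 2^5 = 32 assignments to the other variables satisfy what remains.
With x5 = false, by the same count on the reduced clause set, 3 assignments work.
Total: 2 + 3 = 5.

5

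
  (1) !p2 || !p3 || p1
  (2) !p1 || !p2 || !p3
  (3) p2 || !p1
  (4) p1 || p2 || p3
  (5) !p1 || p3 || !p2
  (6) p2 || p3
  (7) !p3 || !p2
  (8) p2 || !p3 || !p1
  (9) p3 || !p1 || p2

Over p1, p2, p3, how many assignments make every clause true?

2

There are 2^3 = 8 truth assignments over (p1, p2, p3).
Check each against the 9 clauses (columns in the order p1, p2, p3):
  F F F  ✗ fails (p1 || p2 || p3)
  F F T  ✓ satisfies all
  F T F  ✓ satisfies all
  F T T  ✗ fails (!p2 || !p3 || p1)
  T F F  ✗ fails (p2 || !p1)
  T F T  ✗ fails (p2 || !p1)
  T T F  ✗ fails (!p1 || p3 || !p2)
  T T T  ✗ fails (!p1 || !p2 || !p3)
2 of the 8 rows are models.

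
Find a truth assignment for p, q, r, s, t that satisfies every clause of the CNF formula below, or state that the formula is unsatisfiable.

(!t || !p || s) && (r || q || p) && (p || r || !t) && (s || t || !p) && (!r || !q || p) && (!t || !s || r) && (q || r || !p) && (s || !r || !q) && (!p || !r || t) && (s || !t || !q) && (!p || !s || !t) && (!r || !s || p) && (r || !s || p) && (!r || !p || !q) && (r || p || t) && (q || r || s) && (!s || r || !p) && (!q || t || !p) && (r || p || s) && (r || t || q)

p: false, q: false, r: true, s: false, t: true

Case t = true:
Case p = false:
(r) alone gives r = true.
(!q) alone gives q = false.
(!s) alone gives s = false.
All clauses are satisfied.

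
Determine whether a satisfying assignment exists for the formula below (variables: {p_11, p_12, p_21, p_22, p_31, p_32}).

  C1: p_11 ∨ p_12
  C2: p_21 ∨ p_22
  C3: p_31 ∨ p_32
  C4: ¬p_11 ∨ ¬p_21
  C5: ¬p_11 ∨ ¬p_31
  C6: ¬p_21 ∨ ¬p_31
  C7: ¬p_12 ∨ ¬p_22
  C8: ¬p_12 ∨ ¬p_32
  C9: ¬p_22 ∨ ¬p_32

Case p_11 = True:
The clause (¬p_21) is unit, so p_21 = False.
The clause (p_22) is unit, so p_22 = True.
The clause (¬p_31) is unit, so p_31 = False.
The clause (p_32) is unit, so p_32 = True.
Now (¬p_32) is unsatisfied and unit — conflict.
That branch fails; take p_11 = False instead.
The clause (p_12) is unit, so p_12 = True.
The clause (¬p_22) is unit, so p_22 = False.
The clause (p_21) is unit, so p_21 = True.
The clause (¬p_31) is unit, so p_31 = False.
The clause (p_32) is unit, so p_32 = True.
Now (¬p_32) is unsatisfied and unit — conflict.
Either choice for p_11 ends in contradiction.
No assignment satisfies every clause.

Unsatisfiable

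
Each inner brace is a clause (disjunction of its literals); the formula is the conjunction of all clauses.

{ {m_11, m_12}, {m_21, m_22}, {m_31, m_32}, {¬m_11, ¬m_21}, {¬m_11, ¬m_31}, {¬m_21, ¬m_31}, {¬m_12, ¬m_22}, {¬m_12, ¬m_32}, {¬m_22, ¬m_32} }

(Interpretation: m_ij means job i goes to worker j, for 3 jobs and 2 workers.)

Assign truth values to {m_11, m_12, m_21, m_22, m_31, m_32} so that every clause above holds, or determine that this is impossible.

UNSATISFIABLE

Case m_11 = True:
The clause (¬m_21) is unit, so m_21 = False.
The clause (m_22) is unit, so m_22 = True.
The clause (¬m_31) is unit, so m_31 = False.
The clause (m_32) is unit, so m_32 = True.
Now (¬m_32) is unsatisfied and unit — conflict.
That branch fails; take m_11 = False instead.
The clause (m_12) is unit, so m_12 = True.
The clause (¬m_22) is unit, so m_22 = False.
The clause (m_21) is unit, so m_21 = True.
The clause (¬m_31) is unit, so m_31 = False.
The clause (m_32) is unit, so m_32 = True.
Now (¬m_32) is unsatisfied and unit — conflict.
Both values of m_11 lead to a conflict.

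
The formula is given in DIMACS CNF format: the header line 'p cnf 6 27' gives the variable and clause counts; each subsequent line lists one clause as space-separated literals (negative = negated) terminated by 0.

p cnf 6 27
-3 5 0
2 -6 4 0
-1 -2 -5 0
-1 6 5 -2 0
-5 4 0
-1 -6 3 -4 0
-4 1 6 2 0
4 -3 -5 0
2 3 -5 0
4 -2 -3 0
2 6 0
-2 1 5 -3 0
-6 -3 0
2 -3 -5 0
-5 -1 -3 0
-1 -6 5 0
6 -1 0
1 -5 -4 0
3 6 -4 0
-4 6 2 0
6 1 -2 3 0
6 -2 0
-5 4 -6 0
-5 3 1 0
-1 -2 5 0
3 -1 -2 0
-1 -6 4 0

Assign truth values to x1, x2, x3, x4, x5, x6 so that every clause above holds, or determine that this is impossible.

x1: False; x2: True; x3: False; x4: True; x5: False; x6: True

Try x3 = False.
Try x5 = False.
Try x2 = True.
(x6) alone gives x6 = True.
(¬x1) alone gives x1 = False.
No clause remains; x4 is free.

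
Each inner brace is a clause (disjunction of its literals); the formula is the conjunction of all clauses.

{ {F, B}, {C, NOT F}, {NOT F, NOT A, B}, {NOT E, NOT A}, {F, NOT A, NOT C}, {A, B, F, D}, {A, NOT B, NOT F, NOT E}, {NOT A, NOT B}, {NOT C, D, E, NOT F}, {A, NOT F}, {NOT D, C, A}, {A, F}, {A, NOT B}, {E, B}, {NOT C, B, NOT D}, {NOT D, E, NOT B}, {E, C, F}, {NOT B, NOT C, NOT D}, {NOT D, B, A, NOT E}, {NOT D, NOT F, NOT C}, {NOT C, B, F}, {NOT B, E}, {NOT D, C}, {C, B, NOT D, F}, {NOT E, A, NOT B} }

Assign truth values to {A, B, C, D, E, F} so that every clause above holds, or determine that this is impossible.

Suppose F = true.
From the singleton clause (C), C = true.
From the singleton clause (A), A = true.
From the singleton clause (B), B = true.
But (NOT B) is also a unit clause — contradiction.
Backtrack on F: now try F = false.
From the singleton clause (B), B = true.
From the singleton clause (NOT A), A = false.
But (A) is also a unit clause — contradiction.
Both values of F lead to a conflict.

UNSATISFIABLE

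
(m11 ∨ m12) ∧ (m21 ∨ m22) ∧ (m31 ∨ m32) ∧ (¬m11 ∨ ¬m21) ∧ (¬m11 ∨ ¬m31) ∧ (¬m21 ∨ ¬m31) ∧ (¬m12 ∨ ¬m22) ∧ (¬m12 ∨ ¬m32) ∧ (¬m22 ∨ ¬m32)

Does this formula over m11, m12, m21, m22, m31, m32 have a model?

Unsatisfiable

Suppose m11 = True.
Unit clause (¬m21) forces m21 = False.
Unit clause (m22) forces m22 = True.
Unit clause (¬m31) forces m31 = False.
Unit clause (m32) forces m32 = True.
Now (¬m32) is unsatisfied and unit — conflict.
Undo m11 and try m11 = False.
Unit clause (m12) forces m12 = True.
Unit clause (¬m22) forces m22 = False.
Unit clause (m21) forces m21 = True.
Unit clause (¬m31) forces m31 = False.
Unit clause (m32) forces m32 = True.
Now (¬m32) is unsatisfied and unit — conflict.
Neither m11 = True nor m11 = False works.
No assignment satisfies every clause.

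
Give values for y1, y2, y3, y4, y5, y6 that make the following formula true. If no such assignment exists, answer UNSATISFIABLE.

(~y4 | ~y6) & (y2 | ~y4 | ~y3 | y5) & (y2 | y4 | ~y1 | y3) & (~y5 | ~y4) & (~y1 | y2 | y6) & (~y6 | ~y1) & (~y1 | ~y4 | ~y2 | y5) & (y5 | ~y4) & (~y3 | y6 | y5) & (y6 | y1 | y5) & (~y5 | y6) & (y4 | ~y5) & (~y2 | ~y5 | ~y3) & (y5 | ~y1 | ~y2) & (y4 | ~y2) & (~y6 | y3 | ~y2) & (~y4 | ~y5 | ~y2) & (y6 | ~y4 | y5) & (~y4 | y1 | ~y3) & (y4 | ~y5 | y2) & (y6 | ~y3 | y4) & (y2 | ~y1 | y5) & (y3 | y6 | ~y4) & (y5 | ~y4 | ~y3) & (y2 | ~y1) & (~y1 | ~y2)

Case y4 = 0:
Unit clause (~y5) forces y5 = 0.
Unit clause (~y2) forces y2 = 0.
Unit clause (~y1) forces y1 = 0.
Unit clause (y6) forces y6 = 1.
All clauses hold; y3 can take either value.

y1: 0; y2: 0; y3: 0; y4: 0; y5: 0; y6: 1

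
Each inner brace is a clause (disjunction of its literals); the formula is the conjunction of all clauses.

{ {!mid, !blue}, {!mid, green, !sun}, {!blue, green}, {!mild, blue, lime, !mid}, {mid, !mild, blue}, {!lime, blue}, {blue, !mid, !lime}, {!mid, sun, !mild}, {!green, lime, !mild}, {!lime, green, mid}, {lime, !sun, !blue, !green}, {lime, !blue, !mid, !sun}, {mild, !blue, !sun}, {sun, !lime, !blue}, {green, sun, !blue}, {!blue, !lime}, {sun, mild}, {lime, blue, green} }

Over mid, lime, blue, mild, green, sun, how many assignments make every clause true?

There are 2^6 = 64 truth assignments over (mid, lime, blue, mild, green, sun).
Split on green. With green = true, the clauses containing green are satisfied and !green drops from the rest; 2 of the 2^5 = 32 assignments to the other variables satisfy what remains.
With green = false, by the same count on the reduced clause set, 0 assignments work.
Total: 2 + 0 = 2.

2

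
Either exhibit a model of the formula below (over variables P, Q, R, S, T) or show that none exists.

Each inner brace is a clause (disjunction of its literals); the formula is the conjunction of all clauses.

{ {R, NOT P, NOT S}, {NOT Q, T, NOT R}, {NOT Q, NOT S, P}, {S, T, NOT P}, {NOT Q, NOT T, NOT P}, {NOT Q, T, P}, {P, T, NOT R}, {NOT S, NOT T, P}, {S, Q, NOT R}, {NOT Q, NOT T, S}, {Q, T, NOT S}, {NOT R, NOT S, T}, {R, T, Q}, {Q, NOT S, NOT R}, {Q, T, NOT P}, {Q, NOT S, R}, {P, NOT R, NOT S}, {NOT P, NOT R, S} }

P: false, Q: false, R: false, S: false, T: true

Try R = false.
Try P = false.
Try Q = false.
Unit clause (T) forces T = true.
Unit clause (NOT S) forces S = false.
Every clause now holds.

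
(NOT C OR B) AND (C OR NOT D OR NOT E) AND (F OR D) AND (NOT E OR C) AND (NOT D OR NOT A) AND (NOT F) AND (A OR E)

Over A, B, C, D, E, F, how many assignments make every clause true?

There are 2^6 = 64 truth assignments over (A, B, C, D, E, F).
Split on E. With E = true, the clauses containing E are satisfied and NOT E drops from the rest; 1 of the 2^5 = 32 assignments to the other variables satisfy what remains.
With E = false, by the same count on the reduced clause set, 0 assignments work.
(One model: A=F, B=T, C=T, D=T, E=T, F=F.)
Total: 1 + 0 = 1.

1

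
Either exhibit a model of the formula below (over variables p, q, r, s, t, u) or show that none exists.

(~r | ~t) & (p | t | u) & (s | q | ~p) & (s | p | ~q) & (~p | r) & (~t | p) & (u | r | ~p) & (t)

UNSATISFIABLE

(t) alone gives t = 1.
(~r) alone gives r = 0.
(~p) alone gives p = 0.
Now (p) is unsatisfied and unit — conflict.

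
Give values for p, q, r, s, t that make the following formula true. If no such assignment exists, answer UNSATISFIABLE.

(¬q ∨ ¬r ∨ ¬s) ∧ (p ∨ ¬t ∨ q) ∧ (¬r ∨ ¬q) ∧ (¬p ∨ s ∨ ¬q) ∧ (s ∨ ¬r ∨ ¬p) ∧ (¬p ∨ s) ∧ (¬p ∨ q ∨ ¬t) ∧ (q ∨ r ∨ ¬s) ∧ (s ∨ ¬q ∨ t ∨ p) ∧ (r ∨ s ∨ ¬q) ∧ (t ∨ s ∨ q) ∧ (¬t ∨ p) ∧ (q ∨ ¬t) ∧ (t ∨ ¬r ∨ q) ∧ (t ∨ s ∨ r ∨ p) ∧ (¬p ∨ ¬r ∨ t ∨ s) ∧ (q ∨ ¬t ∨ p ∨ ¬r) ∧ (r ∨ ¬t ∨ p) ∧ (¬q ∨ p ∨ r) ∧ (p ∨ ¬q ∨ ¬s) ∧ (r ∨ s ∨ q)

p=True, q=True, r=False, s=True, t=False

Branch on r: set r = False.
Branch on p: set p = True.
Unit clause (s) forces s = True.
Unit clause (q) forces q = True.
All clauses hold; t can take either value.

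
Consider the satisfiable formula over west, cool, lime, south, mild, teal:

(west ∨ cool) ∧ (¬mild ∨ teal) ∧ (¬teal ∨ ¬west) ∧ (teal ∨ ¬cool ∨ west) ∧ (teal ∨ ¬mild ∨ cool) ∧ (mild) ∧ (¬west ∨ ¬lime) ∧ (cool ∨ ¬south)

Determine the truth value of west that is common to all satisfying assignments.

False

Suppose west = True.
The clause (¬teal) is unit, so teal = False.
The clause (¬mild) is unit, so mild = False.
But (mild) is also a unit clause — contradiction.
So every satisfying assignment has west = False.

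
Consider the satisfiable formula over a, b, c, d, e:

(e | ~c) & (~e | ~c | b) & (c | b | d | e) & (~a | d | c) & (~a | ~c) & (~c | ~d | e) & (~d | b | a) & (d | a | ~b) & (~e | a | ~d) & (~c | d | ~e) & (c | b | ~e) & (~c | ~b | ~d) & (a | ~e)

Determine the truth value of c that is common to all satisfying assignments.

False

Suppose c = 1.
(e) alone gives e = 1.
(b) alone gives b = 1.
(~a) alone gives a = 0.
That conflicts with the unit clause (a).
So every satisfying assignment has c = False.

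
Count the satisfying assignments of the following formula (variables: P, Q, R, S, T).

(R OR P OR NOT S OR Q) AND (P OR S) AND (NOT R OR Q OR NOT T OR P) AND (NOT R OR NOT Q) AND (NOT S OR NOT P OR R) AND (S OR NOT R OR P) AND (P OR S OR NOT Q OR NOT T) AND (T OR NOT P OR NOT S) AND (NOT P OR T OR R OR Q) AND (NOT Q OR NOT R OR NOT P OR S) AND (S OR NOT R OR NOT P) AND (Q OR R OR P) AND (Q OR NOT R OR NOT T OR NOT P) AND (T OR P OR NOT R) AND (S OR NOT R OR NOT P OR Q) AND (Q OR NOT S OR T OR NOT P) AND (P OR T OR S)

There are 2^5 = 32 truth assignments over (P, Q, R, S, T).
Split on T. With T = true, the clauses containing T are satisfied and NOT T drops from the rest; 3 of the 2^4 = 16 assignments to the other variables satisfy what remains.
With T = false, by the same count on the reduced clause set, 2 assignments work.
(One model: P=F, Q=T, R=F, S=T, T=F.)
Total: 3 + 2 = 5.

5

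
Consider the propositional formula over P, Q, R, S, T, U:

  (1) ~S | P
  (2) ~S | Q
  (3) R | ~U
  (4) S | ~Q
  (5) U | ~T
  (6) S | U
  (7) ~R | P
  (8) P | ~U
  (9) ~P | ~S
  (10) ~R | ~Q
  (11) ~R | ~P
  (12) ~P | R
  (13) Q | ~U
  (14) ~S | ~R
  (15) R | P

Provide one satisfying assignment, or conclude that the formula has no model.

Suppose S = 0.
From the singleton clause (~Q), Q = 0.
From the singleton clause (U), U = 1.
But (~U) is also a unit clause — contradiction.
Backtrack on S: now try S = 1.
From the singleton clause (P), P = 1.
But (~P) is also a unit clause — contradiction.
Neither S = 1 nor S = 0 works.

UNSATISFIABLE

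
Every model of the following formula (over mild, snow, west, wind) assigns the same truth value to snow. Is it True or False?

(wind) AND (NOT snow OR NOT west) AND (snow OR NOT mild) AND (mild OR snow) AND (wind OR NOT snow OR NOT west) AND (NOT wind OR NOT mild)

Suppose snow = false.
From the singleton clause (wind), wind = true.
From the singleton clause (NOT mild), mild = false.
That conflicts with the unit clause (mild).
So every satisfying assignment has snow = True.

True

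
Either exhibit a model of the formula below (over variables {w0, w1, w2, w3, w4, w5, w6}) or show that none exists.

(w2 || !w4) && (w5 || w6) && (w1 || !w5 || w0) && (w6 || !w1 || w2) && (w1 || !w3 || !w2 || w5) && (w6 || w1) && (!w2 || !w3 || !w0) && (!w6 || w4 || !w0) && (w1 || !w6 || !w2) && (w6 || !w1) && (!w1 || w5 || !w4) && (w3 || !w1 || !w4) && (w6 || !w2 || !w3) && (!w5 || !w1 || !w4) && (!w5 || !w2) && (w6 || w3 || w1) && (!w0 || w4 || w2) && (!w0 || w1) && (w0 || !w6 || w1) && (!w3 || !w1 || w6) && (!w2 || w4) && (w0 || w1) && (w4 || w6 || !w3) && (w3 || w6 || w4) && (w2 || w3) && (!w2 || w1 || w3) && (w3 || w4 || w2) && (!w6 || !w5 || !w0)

w0=false,  w1=true,  w2=false,  w3=true,  w4=false,  w5=false,  w6=true

Case w2 = false:
(!w4) alone gives w4 = false.
(!w0) alone gives w0 = false.
(w1) alone gives w1 = true.
(w6) alone gives w6 = true.
(w3) alone gives w3 = true.
All clauses hold; w5 can take either value.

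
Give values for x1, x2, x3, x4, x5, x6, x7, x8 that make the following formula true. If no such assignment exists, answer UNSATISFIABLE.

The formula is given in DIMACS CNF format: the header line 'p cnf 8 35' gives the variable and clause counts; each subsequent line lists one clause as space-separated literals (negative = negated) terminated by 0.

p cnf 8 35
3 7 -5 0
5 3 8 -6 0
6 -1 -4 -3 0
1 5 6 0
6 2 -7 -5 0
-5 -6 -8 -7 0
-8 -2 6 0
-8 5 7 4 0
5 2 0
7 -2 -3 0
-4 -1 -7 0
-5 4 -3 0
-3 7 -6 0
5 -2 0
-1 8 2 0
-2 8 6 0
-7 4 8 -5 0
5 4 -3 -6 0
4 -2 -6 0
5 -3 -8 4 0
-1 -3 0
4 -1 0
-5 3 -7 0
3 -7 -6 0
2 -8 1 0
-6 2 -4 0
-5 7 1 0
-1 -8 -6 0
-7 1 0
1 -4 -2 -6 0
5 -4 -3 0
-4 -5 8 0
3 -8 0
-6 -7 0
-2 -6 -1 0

UNSATISFIABLE

Suppose x5 = True.
Suppose x3 = True.
From the singleton clause (x4), x4 = True.
From the singleton clause (¬x1), x1 = False.
From the singleton clause (x7), x7 = True.
Now (¬x7) is unsatisfied and unit — conflict.
Backtrack on x3: now try x3 = False.
From the singleton clause (x7), x7 = True.
Now (¬x7) is unsatisfied and unit — conflict.
Both values of x3 lead to a conflict.
Backtrack on x5: now try x5 = False.
From the singleton clause (x2), x2 = True.
Now (¬x2) is unsatisfied and unit — conflict.
Both values of x5 lead to a conflict.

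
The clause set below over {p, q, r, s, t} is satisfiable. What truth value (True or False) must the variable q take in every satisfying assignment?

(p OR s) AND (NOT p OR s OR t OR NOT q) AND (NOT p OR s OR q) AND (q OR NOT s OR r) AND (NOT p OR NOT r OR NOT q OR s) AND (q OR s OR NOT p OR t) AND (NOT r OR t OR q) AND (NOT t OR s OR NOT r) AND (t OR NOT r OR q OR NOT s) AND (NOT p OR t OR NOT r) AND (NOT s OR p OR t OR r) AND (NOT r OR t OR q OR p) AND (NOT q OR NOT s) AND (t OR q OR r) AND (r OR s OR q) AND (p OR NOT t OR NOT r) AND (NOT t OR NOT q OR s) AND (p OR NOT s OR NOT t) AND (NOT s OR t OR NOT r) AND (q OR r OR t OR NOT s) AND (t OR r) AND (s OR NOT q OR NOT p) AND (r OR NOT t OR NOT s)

Suppose q = true.
Unit clause (NOT s) forces s = false.
Unit clause (p) forces p = true.
Now (NOT p) is unsatisfied and unit — conflict.
So every satisfying assignment has q = False.

False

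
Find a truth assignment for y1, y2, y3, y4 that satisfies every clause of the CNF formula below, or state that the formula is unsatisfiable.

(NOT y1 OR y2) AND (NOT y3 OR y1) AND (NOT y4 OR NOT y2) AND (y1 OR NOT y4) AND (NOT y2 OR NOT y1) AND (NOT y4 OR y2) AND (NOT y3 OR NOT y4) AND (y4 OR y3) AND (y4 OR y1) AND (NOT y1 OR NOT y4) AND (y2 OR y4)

UNSATISFIABLE

Branch on y1: set y1 = false.
(NOT y3) alone gives y3 = false.
(NOT y4) alone gives y4 = false.
That conflicts with the unit clause (y4).
That branch fails; take y1 = true instead.
(y2) alone gives y2 = true.
That conflicts with the unit clause (NOT y2).
Both values of y1 lead to a conflict.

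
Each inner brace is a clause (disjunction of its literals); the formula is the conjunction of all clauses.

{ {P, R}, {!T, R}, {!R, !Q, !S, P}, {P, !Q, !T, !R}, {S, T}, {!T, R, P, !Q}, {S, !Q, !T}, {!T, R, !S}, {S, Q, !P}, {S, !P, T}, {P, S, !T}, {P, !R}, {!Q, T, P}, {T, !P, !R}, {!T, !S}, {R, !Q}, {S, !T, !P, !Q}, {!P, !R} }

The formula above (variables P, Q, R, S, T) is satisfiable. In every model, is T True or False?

False

Suppose T = true.
(R) alone gives R = true.
(P) alone gives P = true.
Now (!P) is unsatisfied and unit — conflict.
So every satisfying assignment has T = False.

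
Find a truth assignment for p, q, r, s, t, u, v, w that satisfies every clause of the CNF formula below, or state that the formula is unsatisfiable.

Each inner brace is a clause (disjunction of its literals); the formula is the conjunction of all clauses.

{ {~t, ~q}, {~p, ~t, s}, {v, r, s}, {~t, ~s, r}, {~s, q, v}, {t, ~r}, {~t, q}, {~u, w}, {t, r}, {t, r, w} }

UNSATISFIABLE

Branch on t: set t = 0.
Unit clause (~r) forces r = 0.
But (r) is also a unit clause — contradiction.
So t must be the other value — set t = 1.
Unit clause (~q) forces q = 0.
But (q) is also a unit clause — contradiction.
Neither t = 1 nor t = 0 works.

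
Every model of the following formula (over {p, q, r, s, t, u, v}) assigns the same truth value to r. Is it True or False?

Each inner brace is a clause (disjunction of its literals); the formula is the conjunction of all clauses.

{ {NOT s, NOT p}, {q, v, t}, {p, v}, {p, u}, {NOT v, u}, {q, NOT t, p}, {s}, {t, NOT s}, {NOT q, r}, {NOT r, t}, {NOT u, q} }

True

Suppose r = false.
Unit clause (s) forces s = true.
Unit clause (NOT p) forces p = false.
Unit clause (v) forces v = true.
Unit clause (u) forces u = true.
Unit clause (t) forces t = true.
Unit clause (q) forces q = true.
That conflicts with the unit clause (NOT q).
So every satisfying assignment has r = True.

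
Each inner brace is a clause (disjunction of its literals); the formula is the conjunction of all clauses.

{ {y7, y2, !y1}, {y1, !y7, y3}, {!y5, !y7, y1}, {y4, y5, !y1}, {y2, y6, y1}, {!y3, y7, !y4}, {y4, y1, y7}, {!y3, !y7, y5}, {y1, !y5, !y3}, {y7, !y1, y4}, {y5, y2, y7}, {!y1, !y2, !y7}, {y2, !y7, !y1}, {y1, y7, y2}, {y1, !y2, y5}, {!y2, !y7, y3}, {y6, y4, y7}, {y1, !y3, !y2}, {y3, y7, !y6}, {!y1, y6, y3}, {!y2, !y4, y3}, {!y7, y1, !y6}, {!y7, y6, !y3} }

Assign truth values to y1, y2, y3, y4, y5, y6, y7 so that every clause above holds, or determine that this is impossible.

Try y7 = true.
Try y1 = true.
(!y2) alone gives y2 = false.
Now (y2) is unsatisfied and unit — conflict.
Backtrack on y1: now try y1 = false.
(y3) alone gives y3 = true.
(!y5) alone gives y5 = false.
Now (y5) is unsatisfied and unit — conflict.
Neither y1 = true nor y1 = false works.
Backtrack on y7: now try y7 = false.
Try y2 = true.
Try y3 = false.
(!y6) alone gives y6 = false.
(y4) alone gives y4 = true.
Now (!y4) is unsatisfied and unit — conflict.
Backtrack on y3: now try y3 = true.
(!y4) alone gives y4 = false.
(y1) alone gives y1 = true.
Now (!y1) is unsatisfied and unit — conflict.
Neither y3 = true nor y3 = false works.
Backtrack on y2: now try y2 = false.
(!y1) alone gives y1 = false.
Now (y1) is unsatisfied and unit — conflict.
Neither y2 = true nor y2 = false works.
Neither y7 = true nor y7 = false works.

UNSATISFIABLE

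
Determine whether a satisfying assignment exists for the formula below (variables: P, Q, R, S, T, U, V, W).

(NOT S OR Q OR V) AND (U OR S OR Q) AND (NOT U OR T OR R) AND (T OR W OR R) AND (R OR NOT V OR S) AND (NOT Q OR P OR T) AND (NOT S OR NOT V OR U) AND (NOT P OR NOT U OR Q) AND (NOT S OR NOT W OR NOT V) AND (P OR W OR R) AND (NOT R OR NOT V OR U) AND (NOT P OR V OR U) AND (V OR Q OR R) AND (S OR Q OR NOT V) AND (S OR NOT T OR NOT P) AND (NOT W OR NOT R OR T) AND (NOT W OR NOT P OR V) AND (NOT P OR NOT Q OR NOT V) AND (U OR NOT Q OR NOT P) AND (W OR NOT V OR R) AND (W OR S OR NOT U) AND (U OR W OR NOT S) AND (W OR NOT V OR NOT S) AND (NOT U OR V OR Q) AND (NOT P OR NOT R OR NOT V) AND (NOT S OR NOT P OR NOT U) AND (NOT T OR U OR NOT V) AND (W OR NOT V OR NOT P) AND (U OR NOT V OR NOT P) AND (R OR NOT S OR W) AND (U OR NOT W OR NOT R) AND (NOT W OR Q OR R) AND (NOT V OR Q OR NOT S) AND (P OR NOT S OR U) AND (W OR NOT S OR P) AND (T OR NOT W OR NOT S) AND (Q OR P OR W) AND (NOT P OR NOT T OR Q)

Case S = true:
Case Q = true:
Case P = false:
The clause (T) is unit, so T = true.
The clause (U) is unit, so U = true.
The clause (W) is unit, so W = true.
The clause (NOT V) is unit, so V = false.
No clause remains; R is free.
A satisfying assignment: P ↦ false; Q ↦ true; R ↦ true; S ↦ true; T ↦ true; U ↦ true; V ↦ false; W ↦ true.

Yes, satisfiable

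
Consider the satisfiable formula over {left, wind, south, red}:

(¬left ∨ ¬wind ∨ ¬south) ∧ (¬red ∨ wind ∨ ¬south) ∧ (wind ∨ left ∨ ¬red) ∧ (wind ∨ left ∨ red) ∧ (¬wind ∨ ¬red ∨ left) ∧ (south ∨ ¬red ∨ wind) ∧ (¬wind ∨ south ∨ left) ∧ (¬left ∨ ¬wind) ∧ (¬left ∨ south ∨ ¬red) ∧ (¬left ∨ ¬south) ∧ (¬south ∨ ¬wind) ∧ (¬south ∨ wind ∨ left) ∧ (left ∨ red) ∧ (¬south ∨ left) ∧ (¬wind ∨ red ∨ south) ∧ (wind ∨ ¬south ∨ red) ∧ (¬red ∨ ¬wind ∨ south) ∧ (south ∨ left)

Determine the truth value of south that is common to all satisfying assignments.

Suppose south = True.
The clause (¬left) is unit, so left = False.
But (left) is also a unit clause — contradiction.
So every satisfying assignment has south = False.

False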